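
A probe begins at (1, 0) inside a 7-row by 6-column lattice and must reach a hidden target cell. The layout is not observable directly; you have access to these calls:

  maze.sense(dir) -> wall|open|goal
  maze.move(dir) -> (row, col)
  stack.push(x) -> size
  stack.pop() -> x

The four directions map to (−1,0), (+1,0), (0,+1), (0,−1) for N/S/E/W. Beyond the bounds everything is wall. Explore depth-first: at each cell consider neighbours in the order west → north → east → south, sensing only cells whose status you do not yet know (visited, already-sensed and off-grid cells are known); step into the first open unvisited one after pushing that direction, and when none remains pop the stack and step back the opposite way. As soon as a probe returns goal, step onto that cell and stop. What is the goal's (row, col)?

CALL maze.sense[dir=north]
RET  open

CALL stack.push[x=north]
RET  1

CALL maze.move[dir=north]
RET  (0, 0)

CALL maze.sense[dir=east]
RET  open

CALL stack.push[x=east]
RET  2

CALL maze.move[dir=east]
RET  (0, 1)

CALL maze.sense[dir=east]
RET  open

CALL stack.push[x=east]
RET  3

CALL maze.move[dir=east]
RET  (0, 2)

CALL maze.sense[dir=east]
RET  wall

CALL maze.sense[dir=south]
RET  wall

CALL stack.pop[]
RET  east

CALL maze.move[dir=west]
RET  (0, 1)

CALL maze.sense[dir=south]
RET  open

CALL stack.push[x=south]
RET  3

CALL maze.move[dir=south]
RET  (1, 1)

CALL maze.sense[dir=south]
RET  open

CALL stack.push[x=south]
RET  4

CALL maze.move[dir=south]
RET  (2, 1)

CALL maze.sense[dir=west]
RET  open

CALL stack.push[x=west]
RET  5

CALL maze.move[dir=west]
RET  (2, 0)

CALL maze.sense[dir=south]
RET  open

CALL stack.push[x=south]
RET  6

CALL maze.move[dir=south]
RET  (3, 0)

CALL maze.sense[dir=east]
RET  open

CALL stack.push[x=east]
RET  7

CALL maze.move[dir=east]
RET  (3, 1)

CALL maze.sense[dir=east]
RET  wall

CALL maze.sense[dir=south]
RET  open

CALL stack.push[x=south]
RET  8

CALL maze.move[dir=south]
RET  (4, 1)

CALL maze.sense[dir=west]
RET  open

CALL stack.push[x=west]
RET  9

CALL maze.move[dir=west]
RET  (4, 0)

CALL maze.sense[dir=south]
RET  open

CALL stack.push[x=south]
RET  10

CALL maze.move[dir=south]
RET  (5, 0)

CALL maze.sense[dir=east]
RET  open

CALL stack.push[x=east]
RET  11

CALL maze.move[dir=east]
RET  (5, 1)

CALL maze.sense[dir=east]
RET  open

CALL stack.push[x=east]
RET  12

CALL maze.move[dir=east]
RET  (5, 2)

CALL maze.sense[dir=north]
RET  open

CALL stack.push[x=north]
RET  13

CALL maze.move[dir=north]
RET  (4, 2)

CALL maze.sense[dir=east]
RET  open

CALL stack.push[x=east]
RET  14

CALL maze.move[dir=east]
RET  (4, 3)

CALL maze.sense[dir=north]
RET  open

CALL stack.push[x=north]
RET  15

CALL maze.move[dir=north]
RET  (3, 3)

CALL maze.sense[dir=north]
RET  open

CALL stack.push[x=north]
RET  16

CALL maze.move[dir=north]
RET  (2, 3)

CALL maze.sense[dir=west]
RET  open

CALL stack.push[x=west]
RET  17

CALL maze.move[dir=west]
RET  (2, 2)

CALL stack.pop[]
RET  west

CALL maze.move[dir=east]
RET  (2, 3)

CALL maze.sense[dir=north]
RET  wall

CALL maze.sense[dir=east]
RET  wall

CALL stack.pop[]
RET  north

CALL maze.move[dir=south]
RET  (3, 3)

CALL maze.sense[dir=east]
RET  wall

CALL stack.pop[]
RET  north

CALL maze.move[dir=south]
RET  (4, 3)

CALL maze.sense[dir=east]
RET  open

CALL stack.push[x=east]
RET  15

CALL maze.move[dir=east]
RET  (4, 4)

CALL maze.sense[dir=east]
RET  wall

CALL maze.sense[dir=south]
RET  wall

CALL stack.pop[]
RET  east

CALL maze.move[dir=west]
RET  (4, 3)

CALL maze.sense[dir=south]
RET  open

CALL stack.push[x=south]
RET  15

CALL maze.move[dir=south]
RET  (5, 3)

CALL maze.sense[dir=south]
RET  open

CALL stack.push[x=south]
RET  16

CALL maze.move[dir=south]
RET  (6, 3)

CALL maze.sense[dir=west]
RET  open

CALL stack.push[x=west]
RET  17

CALL maze.move[dir=west]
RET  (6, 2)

CALL maze.sense[dir=west]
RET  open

CALL stack.push[x=west]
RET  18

CALL maze.move[dir=west]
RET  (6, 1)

CALL maze.sense[dir=west]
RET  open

CALL stack.push[x=west]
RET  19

CALL maze.move[dir=west]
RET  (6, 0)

CALL stack.pop[]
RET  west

CALL maze.move[dir=east]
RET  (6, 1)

CALL stack.pop[]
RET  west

CALL maze.move[dir=east]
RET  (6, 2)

CALL stack.pop[]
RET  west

CALL maze.move[dir=east]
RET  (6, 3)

CALL maze.sense[dir=east]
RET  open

CALL stack.push[x=east]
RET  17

CALL maze.move[dir=east]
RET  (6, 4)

CALL maze.sense[dir=east]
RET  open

CALL stack.push[x=east]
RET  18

CALL maze.move[dir=east]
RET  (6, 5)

CALL maze.sense[dir=north]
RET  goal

CALL maze.move[dir=north]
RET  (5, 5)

Answer: (5, 5)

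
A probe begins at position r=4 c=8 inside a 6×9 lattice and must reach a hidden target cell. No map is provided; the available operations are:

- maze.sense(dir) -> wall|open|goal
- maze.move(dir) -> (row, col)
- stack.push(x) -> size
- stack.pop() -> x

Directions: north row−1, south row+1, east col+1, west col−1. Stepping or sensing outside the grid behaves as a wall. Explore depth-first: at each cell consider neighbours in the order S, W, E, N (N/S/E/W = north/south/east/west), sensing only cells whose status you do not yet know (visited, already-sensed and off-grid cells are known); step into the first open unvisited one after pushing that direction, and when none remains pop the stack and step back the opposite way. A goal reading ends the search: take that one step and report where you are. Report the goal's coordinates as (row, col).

Calling maze.sense on dir: south, yielding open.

Using stack.push on x: south, → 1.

I run maze.move on dir: south, and observe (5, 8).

I invoke maze.sense on dir: west, : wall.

I run stack.pop, which returns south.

Now I run maze.move on dir: north, which returns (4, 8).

Using maze.sense on dir: west, — result: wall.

Invoking maze.sense on dir: north, → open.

Now I run stack.push on x: north, : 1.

Then maze.move on dir: north, giving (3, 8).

Invoking maze.sense on dir: west, : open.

I invoke stack.push on x: west, and get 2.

Now I run maze.move on dir: west, and get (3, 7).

Calling maze.sense on dir: west, and observe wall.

Using maze.sense on dir: north, which returns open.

Then stack.push on x: north, yielding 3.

I run maze.move on dir: north, and see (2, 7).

Then maze.sense on dir: west, and see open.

Next I call stack.push on x: west, giving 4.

Now I run maze.move on dir: west, and see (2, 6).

I use maze.sense on dir: west, giving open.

Next I call stack.push on x: west, : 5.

Invoking maze.move on dir: west, yielding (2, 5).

I call maze.sense on dir: south, and get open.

Now I run stack.push on x: south, and observe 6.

Now I run maze.move on dir: south, yielding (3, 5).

I run maze.sense on dir: south, and observe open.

Then stack.push on x: south, which returns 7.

Using maze.move on dir: south, and get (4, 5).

I try maze.sense on dir: south, yielding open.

Then stack.push on x: south, : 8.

I call maze.move on dir: south, and get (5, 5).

Next I call maze.sense on dir: west, and see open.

I call stack.push on x: west, giving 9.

I use maze.move on dir: west, — result: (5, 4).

I run maze.sense on dir: west, yielding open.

Calling stack.push on x: west, yielding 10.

Using maze.move on dir: west, giving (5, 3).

Calling maze.sense on dir: west, — result: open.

Now I run stack.push on x: west, : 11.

Invoking maze.move on dir: west, giving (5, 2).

Now I run maze.sense on dir: west, giving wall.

Then maze.sense on dir: north, and observe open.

I invoke stack.push on x: north, which returns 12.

I try maze.move on dir: north, — result: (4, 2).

Next I call maze.sense on dir: west, — result: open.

Using stack.push on x: west, — result: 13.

I run maze.move on dir: west, : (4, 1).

I invoke maze.sense on dir: west, yielding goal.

I use maze.move on dir: west, giving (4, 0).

Answer: (4, 0)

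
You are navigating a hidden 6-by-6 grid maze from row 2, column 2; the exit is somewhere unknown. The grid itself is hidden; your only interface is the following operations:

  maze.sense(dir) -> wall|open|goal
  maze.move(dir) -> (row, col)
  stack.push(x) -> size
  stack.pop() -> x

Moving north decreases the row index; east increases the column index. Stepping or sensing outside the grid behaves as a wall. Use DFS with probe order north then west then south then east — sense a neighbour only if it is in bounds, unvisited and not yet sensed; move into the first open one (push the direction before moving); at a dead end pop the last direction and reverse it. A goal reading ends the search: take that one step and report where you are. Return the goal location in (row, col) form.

·→ sense(dir=north)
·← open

·→ push(x=north)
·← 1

·→ move(dir=north)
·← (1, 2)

·→ sense(dir=north)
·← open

·→ push(x=north)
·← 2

·→ move(dir=north)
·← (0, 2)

·→ sense(dir=west)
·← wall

·→ sense(dir=east)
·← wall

·→ pop()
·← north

·→ move(dir=south)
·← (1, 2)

·→ sense(dir=west)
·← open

·→ push(x=west)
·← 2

·→ move(dir=west)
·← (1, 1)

·→ sense(dir=west)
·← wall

·→ sense(dir=south)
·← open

·→ push(x=south)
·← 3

·→ move(dir=south)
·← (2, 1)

·→ sense(dir=west)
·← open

·→ push(x=west)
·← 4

·→ move(dir=west)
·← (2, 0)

·→ sense(dir=south)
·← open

·→ push(x=south)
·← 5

·→ move(dir=south)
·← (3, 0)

·→ sense(dir=south)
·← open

·→ push(x=south)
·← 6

·→ move(dir=south)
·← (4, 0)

·→ sense(dir=south)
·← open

·→ push(x=south)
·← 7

·→ move(dir=south)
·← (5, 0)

·→ sense(dir=east)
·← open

·→ push(x=east)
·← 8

·→ move(dir=east)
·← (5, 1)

·→ sense(dir=north)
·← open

·→ push(x=north)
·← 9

·→ move(dir=north)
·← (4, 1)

·→ sense(dir=north)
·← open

·→ push(x=north)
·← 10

·→ move(dir=north)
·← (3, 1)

·→ sense(dir=east)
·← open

·→ push(x=east)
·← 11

·→ move(dir=east)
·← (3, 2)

·→ sense(dir=south)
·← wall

·→ sense(dir=east)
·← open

·→ push(x=east)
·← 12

·→ move(dir=east)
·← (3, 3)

·→ sense(dir=north)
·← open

·→ push(x=north)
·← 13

·→ move(dir=north)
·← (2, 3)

·→ sense(dir=north)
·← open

·→ push(x=north)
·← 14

·→ move(dir=north)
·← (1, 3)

·→ sense(dir=east)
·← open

·→ push(x=east)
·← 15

·→ move(dir=east)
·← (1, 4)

·→ sense(dir=north)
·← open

·→ push(x=north)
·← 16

·→ move(dir=north)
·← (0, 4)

·→ sense(dir=east)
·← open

·→ push(x=east)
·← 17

·→ move(dir=east)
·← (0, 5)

·→ sense(dir=south)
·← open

·→ push(x=south)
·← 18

·→ move(dir=south)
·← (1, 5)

·→ sense(dir=south)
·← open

·→ push(x=south)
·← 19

·→ move(dir=south)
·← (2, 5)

·→ sense(dir=west)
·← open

·→ push(x=west)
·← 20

·→ move(dir=west)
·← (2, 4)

·→ sense(dir=south)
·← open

·→ push(x=south)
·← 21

·→ move(dir=south)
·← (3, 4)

·→ sense(dir=south)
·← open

·→ push(x=south)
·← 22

·→ move(dir=south)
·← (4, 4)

·→ sense(dir=west)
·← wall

·→ sense(dir=south)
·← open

·→ push(x=south)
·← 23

·→ move(dir=south)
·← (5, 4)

·→ sense(dir=west)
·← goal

·→ move(dir=west)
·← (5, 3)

Answer: (5, 3)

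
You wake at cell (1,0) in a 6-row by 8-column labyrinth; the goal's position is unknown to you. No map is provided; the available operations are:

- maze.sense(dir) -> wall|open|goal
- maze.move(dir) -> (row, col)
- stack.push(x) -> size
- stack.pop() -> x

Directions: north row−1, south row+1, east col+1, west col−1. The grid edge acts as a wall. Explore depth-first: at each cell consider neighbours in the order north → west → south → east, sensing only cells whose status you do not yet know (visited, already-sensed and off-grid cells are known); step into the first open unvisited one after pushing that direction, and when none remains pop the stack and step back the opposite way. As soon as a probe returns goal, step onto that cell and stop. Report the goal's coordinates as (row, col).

! 1. sense(dir: north) == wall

! 2. sense(dir: south) == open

! 3. push(x: south) == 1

! 4. move(dir: south) == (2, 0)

! 5. sense(dir: south) == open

! 6. push(x: south) == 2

! 7. move(dir: south) == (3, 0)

! 8. sense(dir: south) == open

! 9. push(x: south) == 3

! 10. move(dir: south) == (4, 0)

! 11. sense(dir: south) == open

! 12. push(x: south) == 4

! 13. move(dir: south) == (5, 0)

! 14. sense(dir: east) == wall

! 15. pop() == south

! 16. move(dir: north) == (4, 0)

! 17. sense(dir: east) == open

! 18. push(x: east) == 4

! 19. move(dir: east) == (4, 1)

! 20. sense(dir: north) == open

! 21. push(x: north) == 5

! 22. move(dir: north) == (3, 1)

! 23. sense(dir: north) == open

! 24. push(x: north) == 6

! 25. move(dir: north) == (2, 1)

! 26. sense(dir: north) == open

! 27. push(x: north) == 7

! 28. move(dir: north) == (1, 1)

! 29. sense(dir: north) == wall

! 30. sense(dir: east) == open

! 31. push(x: east) == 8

! 32. move(dir: east) == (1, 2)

! 33. sense(dir: north) == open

! 34. push(x: north) == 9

! 35. move(dir: north) == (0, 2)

! 36. sense(dir: east) == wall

! 37. pop() == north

! 38. move(dir: south) == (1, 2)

! 39. sense(dir: south) == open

! 40. push(x: south) == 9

! 41. move(dir: south) == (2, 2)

! 42. sense(dir: south) == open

! 43. push(x: south) == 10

! 44. move(dir: south) == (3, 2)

! 45. sense(dir: south) == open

! 46. push(x: south) == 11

! 47. move(dir: south) == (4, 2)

! 48. sense(dir: south) == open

! 49. push(x: south) == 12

! 50. move(dir: south) == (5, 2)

! 51. sense(dir: east) == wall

! 52. pop() == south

! 53. move(dir: north) == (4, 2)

! 54. sense(dir: east) == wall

! 55. pop() == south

! 56. move(dir: north) == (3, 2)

! 57. sense(dir: east) == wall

! 58. pop() == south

! 59. move(dir: north) == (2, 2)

! 60. sense(dir: east) == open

! 61. push(x: east) == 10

! 62. move(dir: east) == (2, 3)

! 63. sense(dir: north) == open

! 64. push(x: north) == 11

! 65. move(dir: north) == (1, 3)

! 66. sense(dir: east) == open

! 67. push(x: east) == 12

! 68. move(dir: east) == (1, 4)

! 69. sense(dir: north) == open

! 70. push(x: north) == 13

! 71. move(dir: north) == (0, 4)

! 72. sense(dir: east) == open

! 73. push(x: east) == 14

! 74. move(dir: east) == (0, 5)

! 75. sense(dir: south) == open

! 76. push(x: south) == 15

! 77. move(dir: south) == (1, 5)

! 78. sense(dir: south) == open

! 79. push(x: south) == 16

! 80. move(dir: south) == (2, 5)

! 81. sense(dir: west) == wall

! 82. sense(dir: south) == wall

! 83. sense(dir: east) == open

! 84. push(x: east) == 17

! 85. move(dir: east) == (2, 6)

! 86. sense(dir: north) == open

! 87. push(x: north) == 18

! 88. move(dir: north) == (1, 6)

! 89. sense(dir: north) == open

! 90. push(x: north) == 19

! 91. move(dir: north) == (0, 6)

! 92. sense(dir: east) == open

! 93. push(x: east) == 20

! 94. move(dir: east) == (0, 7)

! 95. sense(dir: south) == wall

! 96. pop() == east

! 97. move(dir: west) == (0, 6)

! 98. pop() == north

! 99. move(dir: south) == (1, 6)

! 100. pop() == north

! 101. move(dir: south) == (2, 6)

! 102. sense(dir: south) == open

! 103. push(x: south) == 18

! 104. move(dir: south) == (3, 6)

! 105. sense(dir: south) == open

! 106. push(x: south) == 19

! 107. move(dir: south) == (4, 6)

! 108. sense(dir: west) == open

! 109. push(x: west) == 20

! 110. move(dir: west) == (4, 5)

! 111. sense(dir: west) == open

! 112. push(x: west) == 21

! 113. move(dir: west) == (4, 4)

! 114. sense(dir: north) == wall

! 115. sense(dir: south) == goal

! 116. move(dir: south) == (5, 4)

Answer: (5, 4)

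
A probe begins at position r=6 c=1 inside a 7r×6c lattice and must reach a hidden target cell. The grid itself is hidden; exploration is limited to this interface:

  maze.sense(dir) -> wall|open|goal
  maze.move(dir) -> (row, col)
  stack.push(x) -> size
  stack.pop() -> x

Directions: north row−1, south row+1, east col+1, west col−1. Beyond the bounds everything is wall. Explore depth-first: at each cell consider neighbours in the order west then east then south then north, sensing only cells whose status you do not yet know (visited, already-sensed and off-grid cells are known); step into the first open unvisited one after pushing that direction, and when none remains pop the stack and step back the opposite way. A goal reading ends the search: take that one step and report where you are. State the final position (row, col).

Step: maze.sense[dir→west]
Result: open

Step: stack.push[x→west]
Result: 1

Step: maze.move[dir→west]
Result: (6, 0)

Step: maze.sense[dir→north]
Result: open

Step: stack.push[x→north]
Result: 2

Step: maze.move[dir→north]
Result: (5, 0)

Step: maze.sense[dir→east]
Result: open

Step: stack.push[x→east]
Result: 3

Step: maze.move[dir→east]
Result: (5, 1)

Step: maze.sense[dir→east]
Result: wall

Step: maze.sense[dir→north]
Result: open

Step: stack.push[x→north]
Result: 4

Step: maze.move[dir→north]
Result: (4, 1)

Step: maze.sense[dir→west]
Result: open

Step: stack.push[x→west]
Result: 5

Step: maze.move[dir→west]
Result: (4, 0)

Step: maze.sense[dir→north]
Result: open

Step: stack.push[x→north]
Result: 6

Step: maze.move[dir→north]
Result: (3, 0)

Step: maze.sense[dir→east]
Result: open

Step: stack.push[x→east]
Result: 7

Step: maze.move[dir→east]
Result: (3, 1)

Step: maze.sense[dir→east]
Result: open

Step: stack.push[x→east]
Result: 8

Step: maze.move[dir→east]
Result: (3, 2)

Step: maze.sense[dir→east]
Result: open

Step: stack.push[x→east]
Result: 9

Step: maze.move[dir→east]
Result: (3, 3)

Step: maze.sense[dir→east]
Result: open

Step: stack.push[x→east]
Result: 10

Step: maze.move[dir→east]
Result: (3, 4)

Step: maze.sense[dir→east]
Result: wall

Step: maze.sense[dir→south]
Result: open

Step: stack.push[x→south]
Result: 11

Step: maze.move[dir→south]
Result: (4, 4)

Step: maze.sense[dir→west]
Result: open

Step: stack.push[x→west]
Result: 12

Step: maze.move[dir→west]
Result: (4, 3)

Step: maze.sense[dir→west]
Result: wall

Step: maze.sense[dir→south]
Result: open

Step: stack.push[x→south]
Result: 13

Step: maze.move[dir→south]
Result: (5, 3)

Step: maze.sense[dir→east]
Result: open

Step: stack.push[x→east]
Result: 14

Step: maze.move[dir→east]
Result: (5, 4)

Step: maze.sense[dir→east]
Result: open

Step: stack.push[x→east]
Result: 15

Step: maze.move[dir→east]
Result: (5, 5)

Step: maze.sense[dir→south]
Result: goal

Step: maze.move[dir→south]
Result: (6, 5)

Answer: (6, 5)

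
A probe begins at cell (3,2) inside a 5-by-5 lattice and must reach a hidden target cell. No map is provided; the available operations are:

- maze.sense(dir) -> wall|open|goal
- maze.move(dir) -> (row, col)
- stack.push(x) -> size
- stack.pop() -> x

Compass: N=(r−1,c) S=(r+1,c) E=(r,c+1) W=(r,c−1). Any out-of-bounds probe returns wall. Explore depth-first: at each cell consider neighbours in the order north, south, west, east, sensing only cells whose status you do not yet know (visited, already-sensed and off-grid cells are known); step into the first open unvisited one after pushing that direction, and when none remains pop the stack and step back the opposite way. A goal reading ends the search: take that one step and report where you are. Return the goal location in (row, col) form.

-- 1. sense(dir='north') == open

-- 2. push(x='north') == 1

-- 3. move(dir='north') == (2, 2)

-- 4. sense(dir='north') == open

-- 5. push(x='north') == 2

-- 6. move(dir='north') == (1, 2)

-- 7. sense(dir='north') == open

-- 8. push(x='north') == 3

-- 9. move(dir='north') == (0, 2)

-- 10. sense(dir='west') == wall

-- 11. sense(dir='east') == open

-- 12. push(x='east') == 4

-- 13. move(dir='east') == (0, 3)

-- 14. sense(dir='south') == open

-- 15. push(x='south') == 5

-- 16. move(dir='south') == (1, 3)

-- 17. sense(dir='south') == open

-- 18. push(x='south') == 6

-- 19. move(dir='south') == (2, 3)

-- 20. sense(dir='south') == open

-- 21. push(x='south') == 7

-- 22. move(dir='south') == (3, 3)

-- 23. sense(dir='south') == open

-- 24. push(x='south') == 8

-- 25. move(dir='south') == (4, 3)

-- 26. sense(dir='west') == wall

-- 27. sense(dir='east') == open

-- 28. push(x='east') == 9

-- 29. move(dir='east') == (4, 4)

-- 30. sense(dir='north') == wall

-- 31. pop() == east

-- 32. move(dir='west') == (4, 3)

-- 33. pop() == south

-- 34. move(dir='north') == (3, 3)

-- 35. pop() == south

-- 36. move(dir='north') == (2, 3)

-- 37. sense(dir='east') == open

-- 38. push(x='east') == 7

-- 39. move(dir='east') == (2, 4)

-- 40. sense(dir='north') == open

-- 41. push(x='north') == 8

-- 42. move(dir='north') == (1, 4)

-- 43. sense(dir='north') == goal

-- 44. move(dir='north') == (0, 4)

Answer: (0, 4)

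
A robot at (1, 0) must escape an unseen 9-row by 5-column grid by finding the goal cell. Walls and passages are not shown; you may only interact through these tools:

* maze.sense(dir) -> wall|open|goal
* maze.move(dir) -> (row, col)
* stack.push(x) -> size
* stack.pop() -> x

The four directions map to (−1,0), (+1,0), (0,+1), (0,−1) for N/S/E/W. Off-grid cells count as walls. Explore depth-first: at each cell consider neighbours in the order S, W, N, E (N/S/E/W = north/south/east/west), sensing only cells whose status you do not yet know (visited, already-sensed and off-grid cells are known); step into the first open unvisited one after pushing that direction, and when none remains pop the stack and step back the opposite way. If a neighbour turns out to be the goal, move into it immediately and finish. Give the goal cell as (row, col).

·→ sense(dir=south)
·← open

·→ push(x=south)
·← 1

·→ move(dir=south)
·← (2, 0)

·→ sense(dir=south)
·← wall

·→ sense(dir=east)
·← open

·→ push(x=east)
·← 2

·→ move(dir=east)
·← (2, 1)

·→ sense(dir=south)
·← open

·→ push(x=south)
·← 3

·→ move(dir=south)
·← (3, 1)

·→ sense(dir=south)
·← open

·→ push(x=south)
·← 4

·→ move(dir=south)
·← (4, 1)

·→ sense(dir=south)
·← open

·→ push(x=south)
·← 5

·→ move(dir=south)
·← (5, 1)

·→ sense(dir=south)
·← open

·→ push(x=south)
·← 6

·→ move(dir=south)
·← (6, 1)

·→ sense(dir=south)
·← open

·→ push(x=south)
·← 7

·→ move(dir=south)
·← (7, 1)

·→ sense(dir=south)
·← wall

·→ sense(dir=west)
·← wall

·→ sense(dir=east)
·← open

·→ push(x=east)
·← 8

·→ move(dir=east)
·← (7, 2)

·→ sense(dir=south)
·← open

·→ push(x=south)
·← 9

·→ move(dir=south)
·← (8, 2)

·→ sense(dir=east)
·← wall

·→ pop()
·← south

·→ move(dir=north)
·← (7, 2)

·→ sense(dir=north)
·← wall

·→ sense(dir=east)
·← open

·→ push(x=east)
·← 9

·→ move(dir=east)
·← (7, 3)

·→ sense(dir=north)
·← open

·→ push(x=north)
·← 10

·→ move(dir=north)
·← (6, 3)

·→ sense(dir=north)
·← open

·→ push(x=north)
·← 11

·→ move(dir=north)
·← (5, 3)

·→ sense(dir=west)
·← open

·→ push(x=west)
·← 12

·→ move(dir=west)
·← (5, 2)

·→ sense(dir=north)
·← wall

·→ pop()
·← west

·→ move(dir=east)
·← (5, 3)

·→ sense(dir=north)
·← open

·→ push(x=north)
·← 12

·→ move(dir=north)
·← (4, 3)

·→ sense(dir=north)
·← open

·→ push(x=north)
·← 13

·→ move(dir=north)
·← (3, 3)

·→ sense(dir=west)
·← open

·→ push(x=west)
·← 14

·→ move(dir=west)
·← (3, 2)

·→ sense(dir=north)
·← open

·→ push(x=north)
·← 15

·→ move(dir=north)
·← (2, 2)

·→ sense(dir=north)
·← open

·→ push(x=north)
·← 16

·→ move(dir=north)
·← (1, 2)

·→ sense(dir=west)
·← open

·→ push(x=west)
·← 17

·→ move(dir=west)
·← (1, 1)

·→ sense(dir=north)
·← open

·→ push(x=north)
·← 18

·→ move(dir=north)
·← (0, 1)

·→ sense(dir=west)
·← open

·→ push(x=west)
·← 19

·→ move(dir=west)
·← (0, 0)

·→ pop()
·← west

·→ move(dir=east)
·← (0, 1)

·→ sense(dir=east)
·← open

·→ push(x=east)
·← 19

·→ move(dir=east)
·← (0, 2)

·→ sense(dir=east)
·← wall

·→ pop()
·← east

·→ move(dir=west)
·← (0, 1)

·→ pop()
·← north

·→ move(dir=south)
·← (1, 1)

·→ pop()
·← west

·→ move(dir=east)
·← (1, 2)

·→ sense(dir=east)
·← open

·→ push(x=east)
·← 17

·→ move(dir=east)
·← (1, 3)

·→ sense(dir=south)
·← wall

·→ sense(dir=east)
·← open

·→ push(x=east)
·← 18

·→ move(dir=east)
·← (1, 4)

·→ sense(dir=south)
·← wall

·→ sense(dir=north)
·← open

·→ push(x=north)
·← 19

·→ move(dir=north)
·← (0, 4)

·→ pop()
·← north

·→ move(dir=south)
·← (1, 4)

·→ pop()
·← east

·→ move(dir=west)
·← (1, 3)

·→ pop()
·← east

·→ move(dir=west)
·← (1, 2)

·→ pop()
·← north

·→ move(dir=south)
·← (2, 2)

·→ pop()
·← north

·→ move(dir=south)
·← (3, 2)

·→ pop()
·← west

·→ move(dir=east)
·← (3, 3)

·→ sense(dir=east)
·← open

·→ push(x=east)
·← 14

·→ move(dir=east)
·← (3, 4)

·→ sense(dir=south)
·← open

·→ push(x=south)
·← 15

·→ move(dir=south)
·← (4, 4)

·→ sense(dir=south)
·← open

·→ push(x=south)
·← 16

·→ move(dir=south)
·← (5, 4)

·→ sense(dir=south)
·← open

·→ push(x=south)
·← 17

·→ move(dir=south)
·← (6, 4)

·→ sense(dir=south)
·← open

·→ push(x=south)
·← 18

·→ move(dir=south)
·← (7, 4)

·→ sense(dir=south)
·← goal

·→ move(dir=south)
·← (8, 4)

Answer: (8, 4)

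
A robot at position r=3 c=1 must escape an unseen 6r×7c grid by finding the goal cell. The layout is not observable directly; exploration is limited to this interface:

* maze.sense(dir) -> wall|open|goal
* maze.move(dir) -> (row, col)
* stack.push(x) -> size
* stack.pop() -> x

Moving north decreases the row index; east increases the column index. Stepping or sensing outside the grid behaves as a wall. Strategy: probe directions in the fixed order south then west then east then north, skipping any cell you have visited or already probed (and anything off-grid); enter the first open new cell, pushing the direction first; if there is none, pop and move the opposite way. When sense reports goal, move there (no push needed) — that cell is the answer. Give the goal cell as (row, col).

·→ maze.sense(dir→south)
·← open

·→ stack.push(x→south)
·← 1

·→ maze.move(dir→south)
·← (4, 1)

·→ maze.sense(dir→south)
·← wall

·→ maze.sense(dir→west)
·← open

·→ stack.push(x→west)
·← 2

·→ maze.move(dir→west)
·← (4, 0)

·→ maze.sense(dir→south)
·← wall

·→ maze.sense(dir→north)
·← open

·→ stack.push(x→north)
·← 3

·→ maze.move(dir→north)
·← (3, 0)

·→ maze.sense(dir→north)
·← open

·→ stack.push(x→north)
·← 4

·→ maze.move(dir→north)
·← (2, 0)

·→ maze.sense(dir→east)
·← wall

·→ maze.sense(dir→north)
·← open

·→ stack.push(x→north)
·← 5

·→ maze.move(dir→north)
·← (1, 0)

·→ maze.sense(dir→east)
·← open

·→ stack.push(x→east)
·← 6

·→ maze.move(dir→east)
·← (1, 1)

·→ maze.sense(dir→east)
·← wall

·→ maze.sense(dir→north)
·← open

·→ stack.push(x→north)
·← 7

·→ maze.move(dir→north)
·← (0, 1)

·→ maze.sense(dir→west)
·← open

·→ stack.push(x→west)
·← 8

·→ maze.move(dir→west)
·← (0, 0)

·→ stack.pop()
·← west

·→ maze.move(dir→east)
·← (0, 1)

·→ maze.sense(dir→east)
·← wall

·→ stack.pop()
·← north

·→ maze.move(dir→south)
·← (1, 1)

·→ stack.pop()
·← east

·→ maze.move(dir→west)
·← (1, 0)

·→ stack.pop()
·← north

·→ maze.move(dir→south)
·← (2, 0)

·→ stack.pop()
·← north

·→ maze.move(dir→south)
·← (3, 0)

·→ stack.pop()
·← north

·→ maze.move(dir→south)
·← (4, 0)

·→ stack.pop()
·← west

·→ maze.move(dir→east)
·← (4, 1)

·→ maze.sense(dir→east)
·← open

·→ stack.push(x→east)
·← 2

·→ maze.move(dir→east)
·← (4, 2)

·→ maze.sense(dir→south)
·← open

·→ stack.push(x→south)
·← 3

·→ maze.move(dir→south)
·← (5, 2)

·→ maze.sense(dir→east)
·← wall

·→ stack.pop()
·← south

·→ maze.move(dir→north)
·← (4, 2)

·→ maze.sense(dir→east)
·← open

·→ stack.push(x→east)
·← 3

·→ maze.move(dir→east)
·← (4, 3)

·→ maze.sense(dir→east)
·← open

·→ stack.push(x→east)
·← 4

·→ maze.move(dir→east)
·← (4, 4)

·→ maze.sense(dir→south)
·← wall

·→ maze.sense(dir→east)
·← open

·→ stack.push(x→east)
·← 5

·→ maze.move(dir→east)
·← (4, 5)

·→ maze.sense(dir→south)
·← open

·→ stack.push(x→south)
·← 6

·→ maze.move(dir→south)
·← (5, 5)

·→ maze.sense(dir→east)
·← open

·→ stack.push(x→east)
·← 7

·→ maze.move(dir→east)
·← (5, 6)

·→ maze.sense(dir→north)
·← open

·→ stack.push(x→north)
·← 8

·→ maze.move(dir→north)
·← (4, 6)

·→ maze.sense(dir→north)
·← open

·→ stack.push(x→north)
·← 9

·→ maze.move(dir→north)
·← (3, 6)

·→ maze.sense(dir→west)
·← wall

·→ maze.sense(dir→north)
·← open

·→ stack.push(x→north)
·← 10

·→ maze.move(dir→north)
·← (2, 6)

·→ maze.sense(dir→west)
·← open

·→ stack.push(x→west)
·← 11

·→ maze.move(dir→west)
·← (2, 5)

·→ maze.sense(dir→west)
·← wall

·→ maze.sense(dir→north)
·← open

·→ stack.push(x→north)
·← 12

·→ maze.move(dir→north)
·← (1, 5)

·→ maze.sense(dir→west)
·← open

·→ stack.push(x→west)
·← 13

·→ maze.move(dir→west)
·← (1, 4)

·→ maze.sense(dir→west)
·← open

·→ stack.push(x→west)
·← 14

·→ maze.move(dir→west)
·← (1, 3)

·→ maze.sense(dir→south)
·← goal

·→ maze.move(dir→south)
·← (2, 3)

Answer: (2, 3)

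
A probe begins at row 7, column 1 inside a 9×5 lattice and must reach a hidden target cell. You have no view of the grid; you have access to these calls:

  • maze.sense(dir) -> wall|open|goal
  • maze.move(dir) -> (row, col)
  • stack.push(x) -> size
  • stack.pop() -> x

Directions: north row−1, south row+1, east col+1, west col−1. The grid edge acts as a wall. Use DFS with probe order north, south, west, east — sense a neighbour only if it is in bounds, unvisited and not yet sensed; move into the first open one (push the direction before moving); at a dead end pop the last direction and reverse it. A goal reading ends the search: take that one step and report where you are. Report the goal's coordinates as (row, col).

→ maze.sense(north)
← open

→ stack.push(north)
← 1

→ maze.move(north)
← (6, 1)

→ maze.sense(north)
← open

→ stack.push(north)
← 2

→ maze.move(north)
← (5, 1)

→ maze.sense(north)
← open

→ stack.push(north)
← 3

→ maze.move(north)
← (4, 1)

→ maze.sense(north)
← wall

→ maze.sense(west)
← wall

→ maze.sense(east)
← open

→ stack.push(east)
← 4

→ maze.move(east)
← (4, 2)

→ maze.sense(north)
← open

→ stack.push(north)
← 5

→ maze.move(north)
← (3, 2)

→ maze.sense(north)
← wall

→ maze.sense(east)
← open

→ stack.push(east)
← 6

→ maze.move(east)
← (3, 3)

→ maze.sense(north)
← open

→ stack.push(north)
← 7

→ maze.move(north)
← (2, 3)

→ maze.sense(north)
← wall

→ maze.sense(east)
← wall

→ stack.pop()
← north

→ maze.move(south)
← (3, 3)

→ maze.sense(south)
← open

→ stack.push(south)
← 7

→ maze.move(south)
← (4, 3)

→ maze.sense(south)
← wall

→ maze.sense(east)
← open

→ stack.push(east)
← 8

→ maze.move(east)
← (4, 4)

→ maze.sense(north)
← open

→ stack.push(north)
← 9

→ maze.move(north)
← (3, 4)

→ stack.pop()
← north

→ maze.move(south)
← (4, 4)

→ maze.sense(south)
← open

→ stack.push(south)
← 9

→ maze.move(south)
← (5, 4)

→ maze.sense(south)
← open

→ stack.push(south)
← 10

→ maze.move(south)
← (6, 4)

→ maze.sense(south)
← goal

→ maze.move(south)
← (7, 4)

Answer: (7, 4)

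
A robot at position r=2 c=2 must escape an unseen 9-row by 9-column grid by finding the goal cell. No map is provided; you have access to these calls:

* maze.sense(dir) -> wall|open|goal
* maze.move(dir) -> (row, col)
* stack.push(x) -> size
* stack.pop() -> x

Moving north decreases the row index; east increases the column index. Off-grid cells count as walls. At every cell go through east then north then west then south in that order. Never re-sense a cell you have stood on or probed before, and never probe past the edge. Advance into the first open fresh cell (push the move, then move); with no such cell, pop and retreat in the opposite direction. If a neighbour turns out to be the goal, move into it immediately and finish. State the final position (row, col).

·→ maze.sense(dir→east)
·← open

·→ stack.push(x→east)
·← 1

·→ maze.move(dir→east)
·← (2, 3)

·→ maze.sense(dir→east)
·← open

·→ stack.push(x→east)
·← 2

·→ maze.move(dir→east)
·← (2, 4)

·→ maze.sense(dir→east)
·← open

·→ stack.push(x→east)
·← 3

·→ maze.move(dir→east)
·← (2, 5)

·→ maze.sense(dir→east)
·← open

·→ stack.push(x→east)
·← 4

·→ maze.move(dir→east)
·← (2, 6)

·→ maze.sense(dir→east)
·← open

·→ stack.push(x→east)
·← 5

·→ maze.move(dir→east)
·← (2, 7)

·→ maze.sense(dir→east)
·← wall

·→ maze.sense(dir→north)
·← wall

·→ maze.sense(dir→south)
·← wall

·→ stack.pop()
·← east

·→ maze.move(dir→west)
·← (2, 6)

·→ maze.sense(dir→north)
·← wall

·→ maze.sense(dir→south)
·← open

·→ stack.push(x→south)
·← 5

·→ maze.move(dir→south)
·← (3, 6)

·→ maze.sense(dir→west)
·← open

·→ stack.push(x→west)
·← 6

·→ maze.move(dir→west)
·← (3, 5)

·→ maze.sense(dir→west)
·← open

·→ stack.push(x→west)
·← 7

·→ maze.move(dir→west)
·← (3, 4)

·→ maze.sense(dir→west)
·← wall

·→ maze.sense(dir→south)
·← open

·→ stack.push(x→south)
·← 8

·→ maze.move(dir→south)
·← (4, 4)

·→ maze.sense(dir→east)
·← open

·→ stack.push(x→east)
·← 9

·→ maze.move(dir→east)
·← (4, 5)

·→ maze.sense(dir→east)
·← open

·→ stack.push(x→east)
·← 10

·→ maze.move(dir→east)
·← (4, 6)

·→ maze.sense(dir→east)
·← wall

·→ maze.sense(dir→south)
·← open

·→ stack.push(x→south)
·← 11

·→ maze.move(dir→south)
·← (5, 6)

·→ maze.sense(dir→east)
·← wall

·→ maze.sense(dir→west)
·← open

·→ stack.push(x→west)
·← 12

·→ maze.move(dir→west)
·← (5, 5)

·→ maze.sense(dir→west)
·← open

·→ stack.push(x→west)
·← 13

·→ maze.move(dir→west)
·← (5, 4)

·→ maze.sense(dir→west)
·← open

·→ stack.push(x→west)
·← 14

·→ maze.move(dir→west)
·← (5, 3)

·→ maze.sense(dir→north)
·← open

·→ stack.push(x→north)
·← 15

·→ maze.move(dir→north)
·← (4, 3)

·→ maze.sense(dir→west)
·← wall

·→ stack.pop()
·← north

·→ maze.move(dir→south)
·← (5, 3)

·→ maze.sense(dir→west)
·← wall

·→ maze.sense(dir→south)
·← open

·→ stack.push(x→south)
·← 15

·→ maze.move(dir→south)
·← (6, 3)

·→ maze.sense(dir→east)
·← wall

·→ maze.sense(dir→west)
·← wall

·→ maze.sense(dir→south)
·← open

·→ stack.push(x→south)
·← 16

·→ maze.move(dir→south)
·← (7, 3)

·→ maze.sense(dir→east)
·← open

·→ stack.push(x→east)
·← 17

·→ maze.move(dir→east)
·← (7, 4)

·→ maze.sense(dir→east)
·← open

·→ stack.push(x→east)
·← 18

·→ maze.move(dir→east)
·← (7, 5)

·→ maze.sense(dir→east)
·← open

·→ stack.push(x→east)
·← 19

·→ maze.move(dir→east)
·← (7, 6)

·→ maze.sense(dir→east)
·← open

·→ stack.push(x→east)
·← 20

·→ maze.move(dir→east)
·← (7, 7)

·→ maze.sense(dir→east)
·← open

·→ stack.push(x→east)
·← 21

·→ maze.move(dir→east)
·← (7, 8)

·→ maze.sense(dir→north)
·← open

·→ stack.push(x→north)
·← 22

·→ maze.move(dir→north)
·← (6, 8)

·→ maze.sense(dir→north)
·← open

·→ stack.push(x→north)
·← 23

·→ maze.move(dir→north)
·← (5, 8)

·→ maze.sense(dir→north)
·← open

·→ stack.push(x→north)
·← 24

·→ maze.move(dir→north)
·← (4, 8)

·→ maze.sense(dir→north)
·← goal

·→ maze.move(dir→north)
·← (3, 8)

Answer: (3, 8)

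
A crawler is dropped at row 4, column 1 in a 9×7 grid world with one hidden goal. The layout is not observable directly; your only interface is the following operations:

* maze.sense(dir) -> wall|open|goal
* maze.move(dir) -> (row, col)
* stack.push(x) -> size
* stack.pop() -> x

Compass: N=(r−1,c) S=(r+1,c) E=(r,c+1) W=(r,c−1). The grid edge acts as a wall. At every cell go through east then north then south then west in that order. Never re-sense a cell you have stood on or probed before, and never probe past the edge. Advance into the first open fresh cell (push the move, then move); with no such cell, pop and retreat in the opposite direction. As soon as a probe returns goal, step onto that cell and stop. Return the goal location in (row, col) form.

% sense dir→east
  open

% push x→east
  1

% move dir→east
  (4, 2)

% sense dir→east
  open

% push x→east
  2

% move dir→east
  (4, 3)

% sense dir→east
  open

% push x→east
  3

% move dir→east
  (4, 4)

% sense dir→east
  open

% push x→east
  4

% move dir→east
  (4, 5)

% sense dir→east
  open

% push x→east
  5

% move dir→east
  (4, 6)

% sense dir→north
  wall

% sense dir→south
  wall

% pop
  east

% move dir→west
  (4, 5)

% sense dir→north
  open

% push x→north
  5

% move dir→north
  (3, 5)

% sense dir→north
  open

% push x→north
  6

% move dir→north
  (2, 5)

% sense dir→east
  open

% push x→east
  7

% move dir→east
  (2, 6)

% sense dir→north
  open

% push x→north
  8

% move dir→north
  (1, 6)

% sense dir→north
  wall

% sense dir→west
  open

% push x→west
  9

% move dir→west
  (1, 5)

% sense dir→north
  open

% push x→north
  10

% move dir→north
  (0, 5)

% sense dir→west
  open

% push x→west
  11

% move dir→west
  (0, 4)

% sense dir→south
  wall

% sense dir→west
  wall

% pop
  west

% move dir→east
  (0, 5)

% pop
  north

% move dir→south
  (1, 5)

% pop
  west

% move dir→east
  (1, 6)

% pop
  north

% move dir→south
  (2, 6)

% pop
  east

% move dir→west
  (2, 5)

% sense dir→west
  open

% push x→west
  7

% move dir→west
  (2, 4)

% sense dir→south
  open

% push x→south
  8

% move dir→south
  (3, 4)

% sense dir→west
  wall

% pop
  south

% move dir→north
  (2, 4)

% sense dir→west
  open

% push x→west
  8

% move dir→west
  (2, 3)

% sense dir→north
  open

% push x→north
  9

% move dir→north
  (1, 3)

% sense dir→west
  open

% push x→west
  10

% move dir→west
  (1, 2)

% sense dir→north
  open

% push x→north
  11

% move dir→north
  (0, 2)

% sense dir→west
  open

% push x→west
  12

% move dir→west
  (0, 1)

% sense dir→south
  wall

% sense dir→west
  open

% push x→west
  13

% move dir→west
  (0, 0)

% sense dir→south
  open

% push x→south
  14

% move dir→south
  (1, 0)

% sense dir→south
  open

% push x→south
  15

% move dir→south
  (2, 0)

% sense dir→east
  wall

% sense dir→south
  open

% push x→south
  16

% move dir→south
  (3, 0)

% sense dir→east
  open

% push x→east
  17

% move dir→east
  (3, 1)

% sense dir→east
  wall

% pop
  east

% move dir→west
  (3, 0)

% sense dir→south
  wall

% pop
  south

% move dir→north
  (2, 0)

% pop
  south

% move dir→north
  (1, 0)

% pop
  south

% move dir→north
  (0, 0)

% pop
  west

% move dir→east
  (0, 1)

% pop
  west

% move dir→east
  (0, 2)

% pop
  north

% move dir→south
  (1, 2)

% sense dir→south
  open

% push x→south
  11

% move dir→south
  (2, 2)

% pop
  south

% move dir→north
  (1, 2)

% pop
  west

% move dir→east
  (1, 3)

% pop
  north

% move dir→south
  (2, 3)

% pop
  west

% move dir→east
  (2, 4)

% pop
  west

% move dir→east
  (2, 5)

% pop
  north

% move dir→south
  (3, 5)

% pop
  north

% move dir→south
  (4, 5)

% sense dir→south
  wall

% pop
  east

% move dir→west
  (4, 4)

% sense dir→south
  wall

% pop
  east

% move dir→west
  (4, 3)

% sense dir→south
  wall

% pop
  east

% move dir→west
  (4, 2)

% sense dir→south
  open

% push x→south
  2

% move dir→south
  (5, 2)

% sense dir→south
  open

% push x→south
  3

% move dir→south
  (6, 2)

% sense dir→east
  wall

% sense dir→south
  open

% push x→south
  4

% move dir→south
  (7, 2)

% sense dir→east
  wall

% sense dir→south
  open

% push x→south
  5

% move dir→south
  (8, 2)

% sense dir→east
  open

% push x→east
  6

% move dir→east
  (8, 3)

% sense dir→east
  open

% push x→east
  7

% move dir→east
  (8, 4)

% sense dir→east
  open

% push x→east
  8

% move dir→east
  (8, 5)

% sense dir→east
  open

% push x→east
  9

% move dir→east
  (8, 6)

% sense dir→north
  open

% push x→north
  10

% move dir→north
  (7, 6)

% sense dir→north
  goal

% move dir→north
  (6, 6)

Answer: (6, 6)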